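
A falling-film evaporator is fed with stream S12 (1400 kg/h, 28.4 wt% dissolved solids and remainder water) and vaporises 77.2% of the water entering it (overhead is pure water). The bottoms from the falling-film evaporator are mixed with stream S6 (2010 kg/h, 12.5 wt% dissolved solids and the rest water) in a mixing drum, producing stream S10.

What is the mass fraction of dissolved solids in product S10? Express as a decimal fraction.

Vapour removed = 0.772×0.716×1400 = 773.85 kg/h; concentrate = 626.15 kg/h.
dissolved solids reaching the mixer = 397.6 (from concentrate) + 2010×0.125 = 648.85 kg/h.
Product flow = 626.15 + 2010 = 2636.1 kg/h; dissolved solids fraction = 0.2461.

0.2461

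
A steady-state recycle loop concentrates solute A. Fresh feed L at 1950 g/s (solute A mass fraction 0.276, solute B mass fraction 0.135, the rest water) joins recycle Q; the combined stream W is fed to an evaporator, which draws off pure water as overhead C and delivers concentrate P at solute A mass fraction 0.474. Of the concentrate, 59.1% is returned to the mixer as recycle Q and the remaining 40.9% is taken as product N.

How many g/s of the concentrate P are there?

2776 g/s

Overall solute A balance (none leaves overhead): solute A in fresh feed = solute A in product, i.e. 1950×0.276 = (1−0.591)·P·0.474.
P = 538.2/(0.474×0.409) = 2776.1 g/s.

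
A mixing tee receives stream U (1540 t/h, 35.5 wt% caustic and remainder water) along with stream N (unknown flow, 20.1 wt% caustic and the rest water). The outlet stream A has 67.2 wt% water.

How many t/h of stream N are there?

Let N be the unknown flow. Total out = 1540 + N.
water balance: 993.3 + 0.799·N = 0.672·(1540 + N)
(0.799 − 0.672)·N = 0.672×1540 − 993.3 = 41.58
N = 41.58 / 0.127 = 327.4 t/h

327.4 t/h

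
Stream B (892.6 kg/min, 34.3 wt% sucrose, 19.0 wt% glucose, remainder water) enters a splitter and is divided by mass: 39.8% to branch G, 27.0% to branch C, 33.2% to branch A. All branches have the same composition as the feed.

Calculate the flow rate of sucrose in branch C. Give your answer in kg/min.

Branch C total = 0.270×892.6 = 241 kg/min.
sucrose in C = 0.343×241 = 82.664 kg/min.

82.66 kg/min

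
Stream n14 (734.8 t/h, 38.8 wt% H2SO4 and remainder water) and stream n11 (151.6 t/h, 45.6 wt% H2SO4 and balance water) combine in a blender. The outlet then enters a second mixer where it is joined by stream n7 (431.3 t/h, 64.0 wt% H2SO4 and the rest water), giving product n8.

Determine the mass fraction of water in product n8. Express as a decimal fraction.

Overall, product flow = 1317.7 t/h.
water in = 734.8×0.612 + 151.6×0.544 + 431.3×0.360 = 687.44 t/h.
water fraction in n8 = 0.522.

0.522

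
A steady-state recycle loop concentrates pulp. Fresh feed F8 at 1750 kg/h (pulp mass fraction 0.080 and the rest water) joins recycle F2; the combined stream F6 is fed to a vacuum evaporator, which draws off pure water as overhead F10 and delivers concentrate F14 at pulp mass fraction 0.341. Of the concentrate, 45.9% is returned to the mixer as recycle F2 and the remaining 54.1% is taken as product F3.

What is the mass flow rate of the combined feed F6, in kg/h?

Overall pulp balance (none leaves overhead): pulp in fresh feed = pulp in product, i.e. 1750×0.080 = (1−0.459)·F14·0.341.
F14 = 140/(0.341×0.541) = 758.89 kg/h.
Recycle F2 = 0.459×758.89 = 348.33 kg/h.
Combined feed F6 = 1750 + 348.33 = 2098.3 kg/h.

2098 kg/h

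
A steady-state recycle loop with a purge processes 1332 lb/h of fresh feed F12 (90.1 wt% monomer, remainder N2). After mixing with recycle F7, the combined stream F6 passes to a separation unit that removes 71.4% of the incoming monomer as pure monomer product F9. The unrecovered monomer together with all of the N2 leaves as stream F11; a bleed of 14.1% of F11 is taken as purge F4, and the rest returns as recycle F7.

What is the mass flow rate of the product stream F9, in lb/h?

1136 lb/h

monomer in F6: m_A = 1332×0.901 + (1−0.141)·(1−0.714)·m_A, so m_A = 1200.1/0.7543 = 1591 lb/h.
Product F9 = 0.714×1591 = 1136 lb/h.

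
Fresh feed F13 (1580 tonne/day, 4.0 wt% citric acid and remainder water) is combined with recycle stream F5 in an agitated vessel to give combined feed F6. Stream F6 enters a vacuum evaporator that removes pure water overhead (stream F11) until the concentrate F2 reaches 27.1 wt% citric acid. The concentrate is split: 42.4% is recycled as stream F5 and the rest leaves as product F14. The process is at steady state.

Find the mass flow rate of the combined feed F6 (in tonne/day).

Overall citric acid balance (none leaves overhead): citric acid in fresh feed = citric acid in product, i.e. 1580×0.040 = (1−0.424)·F2·0.271.
F2 = 63.2/(0.271×0.576) = 404.88 tonne/day.
Recycle F5 = 0.424×404.88 = 171.67 tonne/day.
Combined feed F6 = 1580 + 171.67 = 1751.7 tonne/day.

1752 tonne/day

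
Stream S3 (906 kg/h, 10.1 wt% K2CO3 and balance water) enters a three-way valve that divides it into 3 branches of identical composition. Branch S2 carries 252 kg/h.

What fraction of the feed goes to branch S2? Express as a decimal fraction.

0.278

Fraction to S2 = 252/906 = 0.2781.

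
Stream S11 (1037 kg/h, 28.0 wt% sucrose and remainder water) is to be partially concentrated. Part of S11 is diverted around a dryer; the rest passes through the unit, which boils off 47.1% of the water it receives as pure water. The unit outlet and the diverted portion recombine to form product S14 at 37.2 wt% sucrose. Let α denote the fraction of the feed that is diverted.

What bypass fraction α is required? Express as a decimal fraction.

All 1037×0.280 = 290.36 kg/h of sucrose reaches S14, so S14 = 290.36/0.372 = 780.54 kg/h and vapour = 256.46 kg/h.
The evaporator receives (1−α)·1037 of feed at 0.720 water and removes 0.471 of that water:
0.471×0.720×(1−α)×1037 = 256.46
(1−α) = 256.46/351.67 = 0.7293;  α = 0.2707.

0.271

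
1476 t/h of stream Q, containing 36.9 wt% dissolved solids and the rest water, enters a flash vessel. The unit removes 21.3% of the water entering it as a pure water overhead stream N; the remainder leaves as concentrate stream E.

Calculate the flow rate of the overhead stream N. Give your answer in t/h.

water entering = 1476×0.631 = 931.36 t/h; overhead removed = 0.213×931.36 = 198.38 t/h.

198.4 t/h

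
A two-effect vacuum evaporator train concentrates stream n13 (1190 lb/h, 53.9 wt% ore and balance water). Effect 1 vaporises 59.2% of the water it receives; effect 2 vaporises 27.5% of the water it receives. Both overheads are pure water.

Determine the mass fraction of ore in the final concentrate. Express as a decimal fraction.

water in feed = 1190×0.461 = 548.59 lb/h.
After stage 1: water left = (1−0.592)×548.59 = 223.82; stream total = 865.23 lb/h.
After stage 2: water left = (1−0.275)×223.82 = 162.27; final concentrate = 803.68 lb/h.
ore fraction = 641.41/803.68 = 0.7981.

0.7981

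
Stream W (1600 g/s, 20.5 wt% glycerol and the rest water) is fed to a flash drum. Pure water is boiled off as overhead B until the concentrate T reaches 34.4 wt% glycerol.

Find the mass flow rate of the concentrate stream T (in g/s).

glycerol is conserved: 1600×0.205 = 328 g/s all reports to the concentrate.
Concentrate = 328/(target fraction) = 953.49 g/s.

953.5 g/s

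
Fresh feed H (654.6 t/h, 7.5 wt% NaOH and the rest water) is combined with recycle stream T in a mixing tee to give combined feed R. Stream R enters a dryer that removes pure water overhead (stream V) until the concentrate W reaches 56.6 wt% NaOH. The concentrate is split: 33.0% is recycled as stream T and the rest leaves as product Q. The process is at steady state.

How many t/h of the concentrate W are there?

Overall NaOH balance (none leaves overhead): NaOH in fresh feed = NaOH in product, i.e. 654.6×0.075 = (1−0.330)·W·0.566.
W = 49.095/(0.566×0.670) = 129.46 t/h.

129.5 t/h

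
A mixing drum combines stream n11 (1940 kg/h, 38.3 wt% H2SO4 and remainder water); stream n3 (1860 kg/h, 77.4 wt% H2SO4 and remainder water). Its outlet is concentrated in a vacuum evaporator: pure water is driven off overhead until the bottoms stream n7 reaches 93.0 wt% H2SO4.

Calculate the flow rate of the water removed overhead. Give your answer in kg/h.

H2SO4 entering = 1940×0.383 + 1860×0.774 = 2182.7 kg/h.
All H2SO4 reports to n7, so n7 = 2182.7/0.930 = 2346.9 kg/h.
Total feed = 3800 kg/h; overhead = 3800 − 2346.9 = 1453.1 kg/h.

1453 kg/h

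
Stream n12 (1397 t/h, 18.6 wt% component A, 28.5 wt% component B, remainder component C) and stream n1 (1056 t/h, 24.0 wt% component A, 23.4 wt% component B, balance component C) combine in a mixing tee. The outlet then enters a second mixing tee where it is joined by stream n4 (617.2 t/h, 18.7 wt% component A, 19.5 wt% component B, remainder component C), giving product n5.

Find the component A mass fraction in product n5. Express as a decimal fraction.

0.2048

Overall, product flow = 3070.2 t/h.
component A in = 1397×0.186 + 1056×0.240 + 617.2×0.187 = 628.7 t/h.
component A fraction in n5 = 0.2048.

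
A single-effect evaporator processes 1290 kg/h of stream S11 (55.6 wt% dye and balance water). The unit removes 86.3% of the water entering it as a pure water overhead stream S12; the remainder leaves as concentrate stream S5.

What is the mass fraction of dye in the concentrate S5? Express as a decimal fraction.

0.901

dye is not removed: 1290×0.556 = 717.24 kg/h of dye enters S5.
water entering = 1290×0.444 = 572.76 kg/h; overhead removed = 0.863×572.76 = 494.29 kg/h.
Concentrate = 1290 − 494.29 = 795.71 kg/h.
Mass fraction = 717.24/795.71 = 0.901.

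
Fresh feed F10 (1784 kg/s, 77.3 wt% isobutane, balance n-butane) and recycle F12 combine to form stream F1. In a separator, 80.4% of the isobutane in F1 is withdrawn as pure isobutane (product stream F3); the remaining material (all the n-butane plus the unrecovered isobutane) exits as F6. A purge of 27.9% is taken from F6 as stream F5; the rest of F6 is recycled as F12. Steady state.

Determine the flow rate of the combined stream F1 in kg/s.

3057 kg/s

n-butane enters only via F10 and leaves only via the purge: 1784×0.227 = 0.279×(n-butane in F6), and the separator passes all n-butane, so n-butane in F1 = n-butane in F6 = 1451.5 kg/s.
isobutane in F1: m_A = 1784×0.773 + (1−0.279)·(1−0.804)·m_A, so m_A = 1379/0.8587 = 1606 kg/s.
F1 = 1606 + 1451.5 = 3057.5 kg/s.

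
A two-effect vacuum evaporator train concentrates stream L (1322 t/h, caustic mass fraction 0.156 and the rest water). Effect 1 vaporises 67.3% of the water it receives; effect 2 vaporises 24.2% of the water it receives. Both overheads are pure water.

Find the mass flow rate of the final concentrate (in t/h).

water in feed = 1322×0.844 = 1115.8 t/h.
After stage 1: water left = (1−0.673)×1115.8 = 364.86; stream total = 571.09 t/h.
After stage 2: water left = (1−0.242)×364.86 = 276.56; final concentrate = 482.79 t/h.

482.8 t/h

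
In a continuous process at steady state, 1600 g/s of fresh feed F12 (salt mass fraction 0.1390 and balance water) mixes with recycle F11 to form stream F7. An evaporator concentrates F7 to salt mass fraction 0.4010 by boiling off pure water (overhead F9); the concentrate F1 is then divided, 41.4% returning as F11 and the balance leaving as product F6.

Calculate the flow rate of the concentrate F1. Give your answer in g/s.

946.4 g/s

Overall salt balance (none leaves overhead): salt in fresh feed = salt in product, i.e. 1600×0.139 = (1−0.414)·F1·0.401.
F1 = 222.4/(0.401×0.586) = 946.44 g/s.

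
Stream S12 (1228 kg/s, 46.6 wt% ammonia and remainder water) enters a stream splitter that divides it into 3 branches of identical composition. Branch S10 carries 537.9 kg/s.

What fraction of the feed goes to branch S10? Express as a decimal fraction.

Fraction to S10 = 537.9/1228 = 0.4380.

0.438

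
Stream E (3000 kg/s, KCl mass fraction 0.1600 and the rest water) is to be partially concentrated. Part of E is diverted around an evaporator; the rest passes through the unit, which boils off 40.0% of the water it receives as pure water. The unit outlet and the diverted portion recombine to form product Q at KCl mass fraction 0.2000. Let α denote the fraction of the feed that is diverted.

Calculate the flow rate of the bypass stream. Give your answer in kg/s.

1214 kg/s

All 3000×0.160 = 480 kg/s of KCl reaches Q, so Q = 480/0.200 = 2400 kg/s and vapour = 600 kg/s.
The evaporator receives (1−α)·3000 of feed at 0.840 water and removes 0.400 of that water:
0.400×0.840×(1−α)×3000 = 600
(1−α) = 600/1008 = 0.5952;  α = 0.4048.
Bypass flow = 0.4048×3000 = 1214.3 kg/s.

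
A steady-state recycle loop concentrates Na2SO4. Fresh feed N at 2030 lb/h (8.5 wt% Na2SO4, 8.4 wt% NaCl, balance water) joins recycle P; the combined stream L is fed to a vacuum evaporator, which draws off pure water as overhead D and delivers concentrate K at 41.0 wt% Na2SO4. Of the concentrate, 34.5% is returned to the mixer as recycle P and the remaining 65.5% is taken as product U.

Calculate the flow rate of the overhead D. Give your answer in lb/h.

1609 lb/h

Overall Na2SO4 balance (none leaves overhead): Na2SO4 in fresh feed = Na2SO4 in product, i.e. 2030×0.085 = (1−0.345)·K·0.410.
K = 172.55/(0.410×0.655) = 642.52 lb/h.
Recycle P = 0.345×642.52 = 221.67 lb/h.
Combined feed L = 2030 + 221.67 = 2251.7 lb/h.
Overhead D = L − K = 2251.7 − 642.52 = 1609.1 lb/h.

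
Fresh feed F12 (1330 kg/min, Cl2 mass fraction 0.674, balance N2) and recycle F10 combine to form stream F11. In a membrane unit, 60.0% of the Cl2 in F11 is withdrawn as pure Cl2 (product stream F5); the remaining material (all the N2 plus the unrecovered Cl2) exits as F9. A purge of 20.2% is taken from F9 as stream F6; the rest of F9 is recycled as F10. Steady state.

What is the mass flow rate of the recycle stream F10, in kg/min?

N2 enters only via F12 and leaves only via the purge: 1330×0.326 = 0.202×(N2 in F9), and the membrane unit passes all N2, so N2 in F11 = N2 in F9 = 2146.4 kg/min.
Cl2 in F11: m_A = 1330×0.674 + (1−0.202)·(1−0.600)·m_A, so m_A = 896.42/0.6808 = 1316.7 kg/min.
F9 = (1−0.600)×1316.7 + 2146.4 = 2673.1 kg/min.
Recycle F10 = (1−0.202)×2673.1 = 2133.2 kg/min.

2133 kg/min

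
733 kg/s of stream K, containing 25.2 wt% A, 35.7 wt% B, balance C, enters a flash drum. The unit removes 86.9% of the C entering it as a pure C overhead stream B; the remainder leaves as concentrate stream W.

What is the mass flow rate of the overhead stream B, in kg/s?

C entering = 733×0.391 = 286.6 kg/s; overhead removed = 0.869×286.6 = 249.06 kg/s.

249.1 kg/s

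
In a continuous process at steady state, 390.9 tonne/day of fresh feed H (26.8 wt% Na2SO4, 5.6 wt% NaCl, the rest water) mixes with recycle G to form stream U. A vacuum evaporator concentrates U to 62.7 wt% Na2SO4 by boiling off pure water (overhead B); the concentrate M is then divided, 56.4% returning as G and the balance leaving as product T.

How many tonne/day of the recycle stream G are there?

216.1 tonne/day

Overall Na2SO4 balance (none leaves overhead): Na2SO4 in fresh feed = Na2SO4 in product, i.e. 390.9×0.268 = (1−0.564)·M·0.627.
M = 104.76/(0.627×0.436) = 383.22 tonne/day.
Recycle G = 0.564×383.22 = 216.14 tonne/day.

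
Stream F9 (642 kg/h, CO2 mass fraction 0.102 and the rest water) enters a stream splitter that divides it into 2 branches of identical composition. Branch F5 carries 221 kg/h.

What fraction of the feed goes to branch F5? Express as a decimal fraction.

Fraction to F5 = 221/642 = 0.3442.

0.344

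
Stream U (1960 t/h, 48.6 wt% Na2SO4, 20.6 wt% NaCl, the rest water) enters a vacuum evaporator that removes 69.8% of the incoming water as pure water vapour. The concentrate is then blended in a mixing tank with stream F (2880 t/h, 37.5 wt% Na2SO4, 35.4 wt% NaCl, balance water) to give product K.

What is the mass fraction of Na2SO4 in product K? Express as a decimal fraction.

0.460

Vapour removed = 0.698×0.308×1960 = 421.37 t/h; concentrate = 1538.6 t/h.
Na2SO4 reaching the mixer = 952.56 (from concentrate) + 2880×0.375 = 2032.6 t/h.
Product flow = 1538.6 + 2880 = 4418.6 t/h; Na2SO4 fraction = 0.460.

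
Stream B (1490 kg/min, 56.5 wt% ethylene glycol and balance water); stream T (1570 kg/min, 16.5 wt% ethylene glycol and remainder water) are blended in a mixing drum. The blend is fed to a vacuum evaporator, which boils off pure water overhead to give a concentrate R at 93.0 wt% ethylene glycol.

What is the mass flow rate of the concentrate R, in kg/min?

ethylene glycol entering = 1490×0.565 + 1570×0.165 = 1100.9 kg/min.
All ethylene glycol reports to R, so R = 1100.9/0.930 = 1183.8 kg/min.

1184 kg/min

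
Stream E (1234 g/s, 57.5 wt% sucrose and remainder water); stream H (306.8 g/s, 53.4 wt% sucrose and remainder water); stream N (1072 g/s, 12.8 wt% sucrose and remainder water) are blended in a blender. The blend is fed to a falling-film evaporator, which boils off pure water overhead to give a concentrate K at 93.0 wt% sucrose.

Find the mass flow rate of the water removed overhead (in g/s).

sucrose entering = 1234×0.575 + 306.8×0.534 + 1072×0.128 = 1010.6 g/s.
All sucrose reports to K, so K = 1010.6/0.930 = 1086.7 g/s.
Total feed = 2612.8 g/s; overhead = 2612.8 − 1086.7 = 1526.1 g/s.

1526 g/s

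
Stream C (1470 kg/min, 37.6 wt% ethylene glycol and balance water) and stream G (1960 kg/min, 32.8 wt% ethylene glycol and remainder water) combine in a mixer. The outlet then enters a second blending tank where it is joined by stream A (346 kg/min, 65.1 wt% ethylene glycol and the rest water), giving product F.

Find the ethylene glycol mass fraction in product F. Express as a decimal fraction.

Overall, product flow = 3776 kg/min.
ethylene glycol in = 1470×0.376 + 1960×0.328 + 346×0.651 = 1420.8 kg/min.
ethylene glycol fraction in F = 0.376.

0.376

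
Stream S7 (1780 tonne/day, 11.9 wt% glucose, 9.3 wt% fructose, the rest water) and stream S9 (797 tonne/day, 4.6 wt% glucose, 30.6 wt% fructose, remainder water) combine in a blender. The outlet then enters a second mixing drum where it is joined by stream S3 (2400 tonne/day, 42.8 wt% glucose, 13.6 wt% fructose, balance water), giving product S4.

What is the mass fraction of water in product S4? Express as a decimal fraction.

Overall, product flow = 4977 tonne/day.
water in = 1780×0.788 + 797×0.648 + 2400×0.436 = 2965.5 tonne/day.
water fraction in S4 = 0.596.

0.596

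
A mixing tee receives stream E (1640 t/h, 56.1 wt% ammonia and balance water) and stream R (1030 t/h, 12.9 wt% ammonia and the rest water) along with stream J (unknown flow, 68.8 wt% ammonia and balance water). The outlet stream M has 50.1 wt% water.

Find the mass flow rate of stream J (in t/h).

1478 t/h

Let J be the unknown flow. Total out = 2670 + J.
water balance: 1617.1 + 0.312·J = 0.501·(2670 + J)
(0.312 − 0.501)·J = 0.501×2670 − 1617.1 = -279.42
J = -279.42 / -0.189 = 1478.4 t/h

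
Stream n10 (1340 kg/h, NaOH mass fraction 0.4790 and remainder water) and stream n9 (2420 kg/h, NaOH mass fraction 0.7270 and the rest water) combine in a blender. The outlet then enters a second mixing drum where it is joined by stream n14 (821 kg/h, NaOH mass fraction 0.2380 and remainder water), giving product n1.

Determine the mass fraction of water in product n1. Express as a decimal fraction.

0.4332

Overall, product flow = 4581 kg/h.
water in = 1340×0.521 + 2420×0.273 + 821×0.762 = 1984.4 kg/h.
water fraction in n1 = 0.4332.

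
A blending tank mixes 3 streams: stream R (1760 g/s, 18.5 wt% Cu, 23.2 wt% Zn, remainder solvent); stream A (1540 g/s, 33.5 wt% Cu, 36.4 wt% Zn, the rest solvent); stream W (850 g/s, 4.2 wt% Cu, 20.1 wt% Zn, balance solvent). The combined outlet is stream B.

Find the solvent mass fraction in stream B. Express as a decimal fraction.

0.514

Total flow out = 1760 + 1540 + 850 = 4150 g/s.
solvent in = 1760×0.583 + 1540×0.301 + 850×0.757 = 2133.1 g/s.
solvent mass fraction in B = 2133.1/4150 = 0.514.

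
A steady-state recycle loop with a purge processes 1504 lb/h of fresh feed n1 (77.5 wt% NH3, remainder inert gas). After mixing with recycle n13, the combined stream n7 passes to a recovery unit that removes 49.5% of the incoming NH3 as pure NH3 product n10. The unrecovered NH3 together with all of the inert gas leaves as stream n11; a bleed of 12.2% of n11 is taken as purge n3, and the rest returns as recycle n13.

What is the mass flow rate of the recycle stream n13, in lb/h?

3364 lb/h

inert gas enters only via n1 and leaves only via the purge: 1504×0.225 = 0.122×(inert gas in n11), and the recovery unit passes all inert gas, so inert gas in n7 = inert gas in n11 = 2773.8 lb/h.
NH3 in n7: m_A = 1504×0.775 + (1−0.122)·(1−0.495)·m_A, so m_A = 1165.6/0.5566 = 2094.1 lb/h.
n11 = (1−0.495)×2094.1 + 2773.8 = 3831.3 lb/h.
Recycle n13 = (1−0.122)×3831.3 = 3363.9 lb/h.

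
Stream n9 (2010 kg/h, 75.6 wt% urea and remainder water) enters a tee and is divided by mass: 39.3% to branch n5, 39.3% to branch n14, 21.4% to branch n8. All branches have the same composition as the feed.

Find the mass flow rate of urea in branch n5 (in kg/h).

597.2 kg/h

Branch n5 total = 0.393×2010 = 789.93 kg/h.
urea in n5 = 0.756×789.93 = 597.19 kg/h.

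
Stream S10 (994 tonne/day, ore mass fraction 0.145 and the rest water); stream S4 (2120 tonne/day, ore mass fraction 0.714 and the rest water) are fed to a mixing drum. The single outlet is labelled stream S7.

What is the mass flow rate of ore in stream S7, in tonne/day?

ore out = ore in = 994×0.145 + 2120×0.714 = 1657.8 tonne/day.

1658 tonne/day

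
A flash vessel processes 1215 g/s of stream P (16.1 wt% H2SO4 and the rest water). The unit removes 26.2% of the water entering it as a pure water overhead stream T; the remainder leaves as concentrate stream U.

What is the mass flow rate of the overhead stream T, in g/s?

water entering = 1215×0.839 = 1019.4 g/s; overhead removed = 0.262×1019.4 = 267.08 g/s.

267.1 g/s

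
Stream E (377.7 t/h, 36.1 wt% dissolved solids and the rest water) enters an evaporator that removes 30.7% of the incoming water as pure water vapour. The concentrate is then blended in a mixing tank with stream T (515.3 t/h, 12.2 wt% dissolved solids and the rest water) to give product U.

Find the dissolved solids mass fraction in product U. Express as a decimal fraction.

Vapour removed = 0.307×0.639×377.7 = 74.095 t/h; concentrate = 303.61 t/h.
dissolved solids reaching the mixer = 136.35 (from concentrate) + 515.3×0.122 = 199.22 t/h.
Product flow = 303.61 + 515.3 = 818.91 t/h; dissolved solids fraction = 0.2433.

0.2433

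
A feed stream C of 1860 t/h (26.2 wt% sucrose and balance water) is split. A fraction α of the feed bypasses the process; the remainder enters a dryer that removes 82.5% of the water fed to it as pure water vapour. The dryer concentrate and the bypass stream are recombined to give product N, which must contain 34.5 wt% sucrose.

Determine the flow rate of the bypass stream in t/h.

All 1860×0.262 = 487.32 t/h of sucrose reaches N, so N = 487.32/0.345 = 1412.5 t/h and vapour = 447.48 t/h.
The evaporator receives (1−α)·1860 of feed at 0.738 water and removes 0.825 of that water:
0.825×0.738×(1−α)×1860 = 447.48
(1−α) = 447.48/1132.5 = 0.3951;  α = 0.6049.
Bypass flow = 0.6049×1860 = 1125 t/h.

1125 t/h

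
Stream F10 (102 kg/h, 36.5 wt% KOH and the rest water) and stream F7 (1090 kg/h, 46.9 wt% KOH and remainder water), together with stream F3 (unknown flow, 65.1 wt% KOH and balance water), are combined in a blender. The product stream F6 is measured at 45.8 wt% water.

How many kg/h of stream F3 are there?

895.6 kg/h

Let F3 be the unknown flow. Total out = 1192 + F3.
water balance: 643.56 + 0.349·F3 = 0.458·(1192 + F3)
(0.349 − 0.458)·F3 = 0.458×1192 − 643.56 = -97.624
F3 = -97.624 / -0.109 = 895.63 kg/h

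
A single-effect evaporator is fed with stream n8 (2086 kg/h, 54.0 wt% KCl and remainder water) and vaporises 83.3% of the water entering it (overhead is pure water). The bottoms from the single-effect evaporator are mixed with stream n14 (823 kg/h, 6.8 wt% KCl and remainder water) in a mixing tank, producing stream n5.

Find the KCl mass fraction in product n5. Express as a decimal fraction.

0.5605

Vapour removed = 0.833×0.460×2086 = 799.31 kg/h; concentrate = 1286.7 kg/h.
KCl reaching the mixer = 1126.4 (from concentrate) + 823×0.068 = 1182.4 kg/h.
Product flow = 1286.7 + 823 = 2109.7 kg/h; KCl fraction = 0.5605.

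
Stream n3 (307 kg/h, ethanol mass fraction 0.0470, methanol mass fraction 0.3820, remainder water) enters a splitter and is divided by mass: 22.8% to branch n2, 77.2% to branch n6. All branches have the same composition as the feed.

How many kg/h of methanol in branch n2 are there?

26.74 kg/h

Branch n2 total = 0.228×307 = 69.996 kg/h.
methanol in n2 = 0.382×69.996 = 26.738 kg/h.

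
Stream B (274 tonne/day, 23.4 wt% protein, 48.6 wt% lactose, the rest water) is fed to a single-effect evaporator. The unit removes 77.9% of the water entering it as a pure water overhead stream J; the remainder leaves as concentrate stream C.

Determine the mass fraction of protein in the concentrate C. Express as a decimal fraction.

0.2993

protein is not removed: 274×0.234 = 64.116 tonne/day of protein enters C.
water entering = 274×0.280 = 76.72 tonne/day; overhead removed = 0.779×76.72 = 59.765 tonne/day.
Concentrate = 274 − 59.765 = 214.24 tonne/day.
Mass fraction = 64.116/214.24 = 0.2993.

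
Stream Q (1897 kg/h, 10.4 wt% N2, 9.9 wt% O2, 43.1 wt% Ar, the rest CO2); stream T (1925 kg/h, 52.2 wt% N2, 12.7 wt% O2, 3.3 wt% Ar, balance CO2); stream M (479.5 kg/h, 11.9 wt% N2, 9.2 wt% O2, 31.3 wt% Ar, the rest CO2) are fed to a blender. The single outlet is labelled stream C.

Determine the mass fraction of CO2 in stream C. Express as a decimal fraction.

0.3568

Total flow out = 1897 + 1925 + 479.5 = 4301.5 kg/h.
CO2 in = 1897×0.366 + 1925×0.318 + 479.5×0.476 = 1534.7 kg/h.
CO2 mass fraction in C = 1534.7/4301.5 = 0.3568.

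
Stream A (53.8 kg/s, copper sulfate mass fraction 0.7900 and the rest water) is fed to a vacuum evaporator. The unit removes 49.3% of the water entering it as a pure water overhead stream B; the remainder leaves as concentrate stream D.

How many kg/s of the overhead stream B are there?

5.57 kg/s

water entering = 53.8×0.210 = 11.298 kg/s; overhead removed = 0.493×11.298 = 5.5699 kg/s.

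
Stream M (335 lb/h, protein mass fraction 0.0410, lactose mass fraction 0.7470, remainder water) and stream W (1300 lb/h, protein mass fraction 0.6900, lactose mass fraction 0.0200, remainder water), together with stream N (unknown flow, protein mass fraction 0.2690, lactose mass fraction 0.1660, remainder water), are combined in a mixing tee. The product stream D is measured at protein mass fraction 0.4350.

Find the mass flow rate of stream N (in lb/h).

1202 lb/h

Let N be the unknown flow. Total out = 1635 + N.
protein balance: 910.73 + 0.269·N = 0.435·(1635 + N)
(0.269 − 0.435)·N = 0.435×1635 − 910.73 = -199.51
N = -199.51 / -0.166 = 1201.9 lb/h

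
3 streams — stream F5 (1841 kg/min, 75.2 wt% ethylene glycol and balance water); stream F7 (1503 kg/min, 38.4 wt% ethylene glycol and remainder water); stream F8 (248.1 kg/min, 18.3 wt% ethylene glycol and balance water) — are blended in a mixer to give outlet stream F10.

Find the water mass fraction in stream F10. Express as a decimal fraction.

0.441

Total flow out = 1841 + 1503 + 248.1 = 3592.1 kg/min.
water in = 1841×0.248 + 1503×0.616 + 248.1×0.817 = 1585.1 kg/min.
water mass fraction in F10 = 1585.1/3592.1 = 0.441.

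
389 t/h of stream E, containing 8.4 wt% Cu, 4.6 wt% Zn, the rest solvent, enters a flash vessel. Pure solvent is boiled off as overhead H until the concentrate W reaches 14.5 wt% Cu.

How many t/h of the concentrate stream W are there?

Cu is conserved: 389×0.084 = 32.676 t/h all reports to the concentrate.
Concentrate = 32.676/(target fraction) = 225.35 t/h.

225.4 t/h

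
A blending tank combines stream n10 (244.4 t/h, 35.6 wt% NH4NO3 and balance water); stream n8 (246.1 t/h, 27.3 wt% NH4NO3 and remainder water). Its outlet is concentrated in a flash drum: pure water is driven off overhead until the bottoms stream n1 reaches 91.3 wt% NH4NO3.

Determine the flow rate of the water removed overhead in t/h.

321.6 t/h

NH4NO3 entering = 244.4×0.356 + 246.1×0.273 = 154.19 t/h.
All NH4NO3 reports to n1, so n1 = 154.19/0.913 = 168.88 t/h.
Total feed = 490.5 t/h; overhead = 490.5 − 168.88 = 321.62 t/h.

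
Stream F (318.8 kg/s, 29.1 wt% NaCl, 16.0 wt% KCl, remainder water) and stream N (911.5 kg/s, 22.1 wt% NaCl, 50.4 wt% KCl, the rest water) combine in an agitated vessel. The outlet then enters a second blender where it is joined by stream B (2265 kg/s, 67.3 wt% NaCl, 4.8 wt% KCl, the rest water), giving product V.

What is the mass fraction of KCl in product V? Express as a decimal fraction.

Overall, product flow = 3495.3 kg/s.
KCl in = 318.8×0.160 + 911.5×0.504 + 2265×0.048 = 619.12 kg/s.
KCl fraction in V = 0.177.

0.177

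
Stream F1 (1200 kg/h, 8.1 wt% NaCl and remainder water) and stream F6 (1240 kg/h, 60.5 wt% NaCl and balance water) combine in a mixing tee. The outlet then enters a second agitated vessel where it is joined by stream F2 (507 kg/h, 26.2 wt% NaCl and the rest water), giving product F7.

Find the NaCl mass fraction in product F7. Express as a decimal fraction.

Overall, product flow = 2947 kg/h.
NaCl in = 1200×0.081 + 1240×0.605 + 507×0.262 = 980.23 kg/h.
NaCl fraction in F7 = 0.333.

0.333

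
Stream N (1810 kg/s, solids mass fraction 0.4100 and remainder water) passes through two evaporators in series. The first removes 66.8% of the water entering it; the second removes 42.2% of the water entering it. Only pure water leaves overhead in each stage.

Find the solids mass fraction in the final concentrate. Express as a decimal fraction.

water in feed = 1810×0.590 = 1067.9 kg/s.
After stage 1: water left = (1−0.668)×1067.9 = 354.54; stream total = 1096.6 kg/s.
After stage 2: water left = (1−0.422)×354.54 = 204.93; final concentrate = 947.03 kg/s.
solids fraction = 742.1/947.03 = 0.7836.

0.7836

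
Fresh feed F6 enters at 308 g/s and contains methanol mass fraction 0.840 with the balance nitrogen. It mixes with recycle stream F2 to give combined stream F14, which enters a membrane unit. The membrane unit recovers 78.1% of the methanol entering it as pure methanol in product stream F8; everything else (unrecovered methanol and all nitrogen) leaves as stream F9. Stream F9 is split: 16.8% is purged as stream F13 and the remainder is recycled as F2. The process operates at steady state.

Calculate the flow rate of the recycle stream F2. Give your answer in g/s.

nitrogen enters only via F6 and leaves only via the purge: 308×0.160 = 0.168×(nitrogen in F9), and the membrane unit passes all nitrogen, so nitrogen in F14 = nitrogen in F9 = 293.33 g/s.
methanol in F14: m_A = 308×0.840 + (1−0.168)·(1−0.781)·m_A, so m_A = 258.72/0.8178 = 316.36 g/s.
F9 = (1−0.781)×316.36 + 293.33 = 362.62 g/s.
Recycle F2 = (1−0.168)×362.62 = 301.7 g/s.

301.7 g/s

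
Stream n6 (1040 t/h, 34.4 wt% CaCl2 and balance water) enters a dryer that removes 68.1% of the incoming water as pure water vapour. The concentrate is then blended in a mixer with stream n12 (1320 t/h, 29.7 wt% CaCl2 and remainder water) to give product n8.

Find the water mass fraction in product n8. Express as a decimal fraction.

0.6044

Vapour removed = 0.681×0.656×1040 = 464.61 t/h; concentrate = 575.39 t/h.
water reaching the mixer = 217.63 (from concentrate) + 1320×0.703 = 1145.6 t/h.
Product flow = 575.39 + 1320 = 1895.4 t/h; water fraction = 0.6044.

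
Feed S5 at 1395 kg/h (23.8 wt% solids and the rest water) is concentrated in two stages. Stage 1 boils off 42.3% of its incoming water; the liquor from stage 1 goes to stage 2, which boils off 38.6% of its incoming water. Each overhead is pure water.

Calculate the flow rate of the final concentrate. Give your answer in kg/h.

water in feed = 1395×0.762 = 1063 kg/h.
After stage 1: water left = (1−0.423)×1063 = 613.35; stream total = 945.36 kg/h.
After stage 2: water left = (1−0.386)×613.35 = 376.59; final concentrate = 708.6 kg/h.

708.6 kg/h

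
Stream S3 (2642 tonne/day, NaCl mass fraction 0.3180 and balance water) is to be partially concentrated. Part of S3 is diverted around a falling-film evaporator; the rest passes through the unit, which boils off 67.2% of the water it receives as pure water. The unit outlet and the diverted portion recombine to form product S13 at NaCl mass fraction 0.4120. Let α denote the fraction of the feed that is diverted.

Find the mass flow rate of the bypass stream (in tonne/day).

All 2642×0.318 = 840.16 tonne/day of NaCl reaches S13, so S13 = 840.16/0.412 = 2039.2 tonne/day and vapour = 602.79 tonne/day.
The evaporator receives (1−α)·2642 of feed at 0.682 water and removes 0.672 of that water:
0.672×0.682×(1−α)×2642 = 602.79
(1−α) = 602.79/1210.8 = 0.4978;  α = 0.5022.
Bypass flow = 0.5022×2642 = 1326.7 tonne/day.

1327 tonne/day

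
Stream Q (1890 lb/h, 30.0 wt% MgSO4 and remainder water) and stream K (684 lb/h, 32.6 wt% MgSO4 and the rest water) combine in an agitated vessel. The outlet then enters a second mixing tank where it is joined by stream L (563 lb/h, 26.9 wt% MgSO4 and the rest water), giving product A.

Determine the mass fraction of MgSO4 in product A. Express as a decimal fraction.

Overall, product flow = 3137 lb/h.
MgSO4 in = 1890×0.300 + 684×0.326 + 563×0.269 = 941.43 lb/h.
MgSO4 fraction in A = 0.3001.

0.3001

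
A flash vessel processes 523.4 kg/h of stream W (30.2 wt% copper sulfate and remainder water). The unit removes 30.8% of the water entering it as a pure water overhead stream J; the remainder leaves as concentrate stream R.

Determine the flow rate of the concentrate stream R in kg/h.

water entering = 523.4×0.698 = 365.33 kg/h; overhead removed = 0.308×365.33 = 112.52 kg/h.
Concentrate = 523.4 − 112.52 = 410.88 kg/h.

410.9 kg/h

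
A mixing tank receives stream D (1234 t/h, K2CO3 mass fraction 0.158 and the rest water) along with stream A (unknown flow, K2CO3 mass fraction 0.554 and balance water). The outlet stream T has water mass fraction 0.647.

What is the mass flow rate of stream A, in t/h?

1197 t/h

Let A be the unknown flow. Total out = 1234 + A.
water balance: 1039 + 0.446·A = 0.647·(1234 + A)
(0.446 − 0.647)·A = 0.647×1234 − 1039 = -240.63
A = -240.63 / -0.201 = 1197.2 t/h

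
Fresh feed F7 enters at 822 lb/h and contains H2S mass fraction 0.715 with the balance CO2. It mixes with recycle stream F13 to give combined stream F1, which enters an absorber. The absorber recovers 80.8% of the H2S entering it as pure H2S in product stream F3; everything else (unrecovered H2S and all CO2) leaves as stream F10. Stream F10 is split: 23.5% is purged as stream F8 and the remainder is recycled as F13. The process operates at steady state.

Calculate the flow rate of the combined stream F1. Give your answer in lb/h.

CO2 enters only via F7 and leaves only via the purge: 822×0.285 = 0.235×(CO2 in F10), and the absorber passes all CO2, so CO2 in F1 = CO2 in F10 = 996.89 lb/h.
H2S in F1: m_A = 822×0.715 + (1−0.235)·(1−0.808)·m_A, so m_A = 587.73/0.8531 = 688.92 lb/h.
F1 = 688.92 + 996.89 = 1685.8 lb/h.

1686 lb/h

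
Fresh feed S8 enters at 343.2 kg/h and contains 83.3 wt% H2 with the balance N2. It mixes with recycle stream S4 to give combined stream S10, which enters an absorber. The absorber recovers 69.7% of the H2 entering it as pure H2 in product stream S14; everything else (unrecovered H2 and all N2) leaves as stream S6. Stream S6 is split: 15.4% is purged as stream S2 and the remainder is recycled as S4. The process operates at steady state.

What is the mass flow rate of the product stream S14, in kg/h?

H2 in S10: m_A = 343.2×0.833 + (1−0.154)·(1−0.697)·m_A, so m_A = 285.89/0.7437 = 384.43 kg/h.
Product S14 = 0.697×384.43 = 267.95 kg/h.

267.9 kg/h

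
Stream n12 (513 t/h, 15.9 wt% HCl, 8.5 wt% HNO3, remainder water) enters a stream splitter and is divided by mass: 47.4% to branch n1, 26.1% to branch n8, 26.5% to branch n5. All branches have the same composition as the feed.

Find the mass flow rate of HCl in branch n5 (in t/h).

21.62 t/h

Branch n5 total = 0.265×513 = 135.94 t/h.
HCl in n5 = 0.159×135.94 = 21.615 t/h.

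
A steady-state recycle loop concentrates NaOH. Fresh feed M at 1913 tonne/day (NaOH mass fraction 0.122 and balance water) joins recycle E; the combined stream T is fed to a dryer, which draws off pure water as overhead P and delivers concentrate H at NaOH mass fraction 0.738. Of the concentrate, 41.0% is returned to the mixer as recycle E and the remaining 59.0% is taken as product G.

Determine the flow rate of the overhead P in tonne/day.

1597 tonne/day

Overall NaOH balance (none leaves overhead): NaOH in fresh feed = NaOH in product, i.e. 1913×0.122 = (1−0.410)·H·0.738.
H = 233.39/(0.738×0.590) = 536 tonne/day.
Recycle E = 0.410×536 = 219.76 tonne/day.
Combined feed T = 1913 + 219.76 = 2132.8 tonne/day.
Overhead P = T − H = 2132.8 − 536 = 1596.8 tonne/day.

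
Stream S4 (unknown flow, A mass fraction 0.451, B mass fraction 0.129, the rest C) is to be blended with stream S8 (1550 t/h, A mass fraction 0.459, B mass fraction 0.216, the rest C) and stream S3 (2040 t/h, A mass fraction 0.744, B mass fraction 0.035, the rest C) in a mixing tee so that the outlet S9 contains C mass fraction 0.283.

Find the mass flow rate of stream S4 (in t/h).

448 t/h

Let S4 be the unknown flow. Total out = 3590 + S4.
C balance: 954.59 + 0.420·S4 = 0.283·(3590 + S4)
(0.420 − 0.283)·S4 = 0.283×3590 − 954.59 = 61.38
S4 = 61.38 / 0.137 = 448.03 t/h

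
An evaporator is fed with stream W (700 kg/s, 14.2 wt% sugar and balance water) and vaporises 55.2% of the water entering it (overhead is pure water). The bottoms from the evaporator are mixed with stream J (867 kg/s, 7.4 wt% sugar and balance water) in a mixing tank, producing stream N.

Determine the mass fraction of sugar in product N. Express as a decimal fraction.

0.132

Vapour removed = 0.552×0.858×700 = 331.53 kg/s; concentrate = 368.47 kg/s.
sugar reaching the mixer = 99.4 (from concentrate) + 867×0.074 = 163.56 kg/s.
Product flow = 368.47 + 867 = 1235.5 kg/s; sugar fraction = 0.132.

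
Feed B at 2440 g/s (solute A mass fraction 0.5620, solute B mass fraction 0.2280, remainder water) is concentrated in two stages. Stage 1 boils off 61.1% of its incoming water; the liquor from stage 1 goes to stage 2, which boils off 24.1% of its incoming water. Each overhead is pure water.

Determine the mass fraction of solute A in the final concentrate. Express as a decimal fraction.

0.6596

water in feed = 2440×0.210 = 512.4 g/s.
After stage 1: water left = (1−0.611)×512.4 = 199.32; stream total = 2126.9 g/s.
After stage 2: water left = (1−0.241)×199.32 = 151.29; final concentrate = 2078.9 g/s.
solute A fraction = 1371.3/2078.9 = 0.6596.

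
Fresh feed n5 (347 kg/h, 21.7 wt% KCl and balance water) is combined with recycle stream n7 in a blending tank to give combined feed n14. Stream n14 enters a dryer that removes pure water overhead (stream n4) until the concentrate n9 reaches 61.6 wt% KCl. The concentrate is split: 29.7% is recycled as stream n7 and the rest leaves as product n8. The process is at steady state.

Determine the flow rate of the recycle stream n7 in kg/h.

Overall KCl balance (none leaves overhead): KCl in fresh feed = KCl in product, i.e. 347×0.217 = (1−0.297)·n9·0.616.
n9 = 75.299/(0.616×0.703) = 173.88 kg/h.
Recycle n7 = 0.297×173.88 = 51.643 kg/h.

51.64 kg/h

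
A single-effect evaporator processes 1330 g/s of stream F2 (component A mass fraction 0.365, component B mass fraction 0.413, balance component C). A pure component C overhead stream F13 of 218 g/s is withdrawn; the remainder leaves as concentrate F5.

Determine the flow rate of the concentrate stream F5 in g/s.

Concentrate = 1330 − 218 = 1112 g/s.

1112 g/s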